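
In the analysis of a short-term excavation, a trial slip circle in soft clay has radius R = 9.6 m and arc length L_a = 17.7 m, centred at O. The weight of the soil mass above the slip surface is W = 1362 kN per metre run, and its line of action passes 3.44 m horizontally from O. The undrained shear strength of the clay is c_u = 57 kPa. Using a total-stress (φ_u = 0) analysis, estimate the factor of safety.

FS = 2.07

Taking moments about the centre O, the resisting moment is provided by the undrained shear strength acting along the arc:
M_R = c_u·L_a·R = 57·17.70·9.6 = 9685.4 kN·m/m
M_D = W·d = 1362·3.44 = 4685.3 kN·m/m
FS = M_R / M_D = 9685.4 / 4685.3 = 2.067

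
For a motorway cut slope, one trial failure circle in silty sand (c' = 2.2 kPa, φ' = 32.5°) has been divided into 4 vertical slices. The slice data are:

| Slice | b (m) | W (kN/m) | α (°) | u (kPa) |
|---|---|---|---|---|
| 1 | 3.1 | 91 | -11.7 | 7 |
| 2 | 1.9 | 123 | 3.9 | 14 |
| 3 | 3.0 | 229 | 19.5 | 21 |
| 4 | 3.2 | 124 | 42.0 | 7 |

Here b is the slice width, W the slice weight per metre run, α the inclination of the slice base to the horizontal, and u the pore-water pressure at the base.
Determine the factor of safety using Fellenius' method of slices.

Ordinary method of slices: FS = Σ[c'·Δl_i + (W_i cosα_i − u_i·Δl_i)·tanφ'] / Σ W_i sinα_i, with Δl_i = b_i / cosα_i.
Slice 1: Δl = 3.1/cos(-11.7°) = 3.166 m; N'_1 = 91·cos(-11.7°) − 7·3.166 = 66.9; c'Δl = 6.96; W sinα = -18.5
Slice 2: Δl = 1.9/cos3.9° = 1.904 m; N'_2 = 123·cos3.9° − 14·1.904 = 96.1; c'Δl = 4.19; W sinα = 8.4
Slice 3: Δl = 3.0/cos19.5° = 3.183 m; N'_3 = 229·cos19.5° − 21·3.183 = 149.0; c'Δl = 7.00; W sinα = 76.4
Slice 4: Δl = 3.2/cos42.0° = 4.306 m; N'_4 = 124·cos42.0° − 7·4.306 = 62.0; c'Δl = 9.47; W sinα = 83.0
Σc'Δl = 27.6 kN/m; ΣN' = 374.0 kN/m; ΣW sinα = 149.3 kN/m
Resisting = 27.6 + 374.0·tan32.5° = 27.6 + 238.3 = 265.9 kN/m
FS = 265.9 / 149.3 = 1.781

FS = 1.78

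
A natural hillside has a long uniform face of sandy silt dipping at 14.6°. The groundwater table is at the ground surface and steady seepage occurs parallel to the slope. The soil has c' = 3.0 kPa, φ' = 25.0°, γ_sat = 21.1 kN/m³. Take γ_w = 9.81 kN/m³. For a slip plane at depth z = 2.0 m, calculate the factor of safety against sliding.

FS = 1.25

With seepage parallel to the slope and the water table at the surface, the effective normal stress on the slip plane uses the buoyant unit weight γ' = γ_sat − γ_w while the driving shear stress uses γ_sat:
FS = [c' + γ' z cos²β tanφ'] / [γ_sat z sinβ cosβ]
γ' = 21.1 − 9.81 = 11.29 kN/m³
Numerator = 3.0 + 11.29·2.0·cos²14.6°·tan25.0° = 3.0 + 11.29·2.0·0.9365·0.4663 = 12.860 kPa
Denominator = 21.1·2.0·sin14.6°·cos14.6° = 21.1·2.0·0.2521·0.9677 = 10.294 kPa
FS = 12.860 / 10.294 = 1.249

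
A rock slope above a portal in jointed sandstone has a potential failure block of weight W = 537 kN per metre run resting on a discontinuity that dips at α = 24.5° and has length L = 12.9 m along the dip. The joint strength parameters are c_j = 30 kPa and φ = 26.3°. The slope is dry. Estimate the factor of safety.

FS = 2.82

Resolving the block weight along and normal to the plane and applying the Mohr–Coulomb strength on the joint:
N' = W cosα = 537·cos24.5° = 488.6 kN/m
Driving force T = W sinα = 537·sin24.5° = 222.7 kN/m
Resisting force R = c_j·L + N'·tanφ = 30·12.9 + 488.6·tan26.3° = 387.0 + 241.5 = 628.5 kN/m
FS = R / T = 628.5 / 222.7 = 2.822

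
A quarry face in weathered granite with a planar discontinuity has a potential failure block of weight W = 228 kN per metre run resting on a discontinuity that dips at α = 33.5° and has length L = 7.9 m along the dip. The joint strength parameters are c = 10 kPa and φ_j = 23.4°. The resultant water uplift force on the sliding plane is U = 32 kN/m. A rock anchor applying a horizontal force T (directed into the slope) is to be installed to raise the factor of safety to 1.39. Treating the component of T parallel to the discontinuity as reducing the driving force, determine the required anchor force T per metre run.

Resolving forces along and normal to the sliding plane, with the horizontal anchor force T adding T·sinα to the effective normal force and T·cosα acting up the plane against the driving force:
FS = [cL + (W cosα − U + T sinα) tanφ_j] / [W sinα − T cosα]
Without the anchor: N' = 158.1 kN/m, driving T_d = 125.8 kN/m, resisting R = 10·7.9 + 158.1·tan23.4° = 147.4 kN/m, FS = 1.17.
Setting FS = 1.39 and solving for T:
1.39·(125.8 − T cos33.5°) = 147.4 + T sin33.5°·tan23.4°
T·(sin33.5°·tan23.4° + 1.39·cos33.5°) = 1.39·125.8 − 147.4
T·(0.5519·0.4327 + 1.39·0.8339) = 174.9 − 147.4 = 27.5
T·1.3979 = 27.5
T = 19.7 kN/m

T = 20 kN/m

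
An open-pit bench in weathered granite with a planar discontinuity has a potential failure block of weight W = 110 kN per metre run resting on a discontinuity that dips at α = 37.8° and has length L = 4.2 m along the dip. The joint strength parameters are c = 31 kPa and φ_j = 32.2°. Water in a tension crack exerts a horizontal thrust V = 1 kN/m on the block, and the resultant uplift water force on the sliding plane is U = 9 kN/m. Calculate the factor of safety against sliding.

FS = 2.62

Resolving the block weight along and normal to the plane and applying the Mohr–Coulomb strength on the joint:
N' = W cosα − U − V sinα = 110·cos37.8° − 9 − 1·sin37.8° = 77.3 kN/m
Driving force T = W sinα + V cosα = 110·sin37.8° + 1·cos37.8° = 68.2 kN/m
Resisting force R = c·L + N'·tanφ_j = 31·4.2 + 77.3·tan32.2° = 130.2 + 48.7 = 178.9 kN/m
FS = R / T = 178.9 / 68.2 = 2.623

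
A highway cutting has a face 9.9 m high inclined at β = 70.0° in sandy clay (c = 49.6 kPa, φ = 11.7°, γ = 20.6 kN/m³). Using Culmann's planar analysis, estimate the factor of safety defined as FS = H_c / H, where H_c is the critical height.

H_c = (4c/γ) · sinβ cosφ / [1 − cos(β − φ)]
    = (4·49.6/20.6) · sin70.0°·cos11.7° / [1 − cos58.3°]
    = 9.631 · 0.9202 / 0.4745 = 18.68 m
FS = H_c / H = 18.68 / 9.9 = 1.886

FS = 1.89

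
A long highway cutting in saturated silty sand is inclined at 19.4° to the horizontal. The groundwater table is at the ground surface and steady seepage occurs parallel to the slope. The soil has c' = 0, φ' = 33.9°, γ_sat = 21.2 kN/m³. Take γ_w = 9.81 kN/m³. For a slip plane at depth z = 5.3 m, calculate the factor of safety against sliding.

FS = 1.03

With seepage parallel to the slope and the water table at the surface, the effective normal stress on the slip plane uses the buoyant unit weight γ' = γ_sat − γ_w while the driving shear stress uses γ_sat:
FS = [c' + γ' z cos²β tanφ'] / [γ_sat z sinβ cosβ]
(For c' = 0 this reduces to FS = (γ'/γ_sat)·tanφ'/tanβ.)
γ' = 21.2 − 9.81 = 11.39 kN/m³
Numerator = 0.0 + 11.39·5.3·cos²19.4°·tan33.9° = 0.0 + 11.39·5.3·0.8897·0.6720 = 36.089 kPa
Denominator = 21.2·5.3·sin19.4°·cos19.4° = 21.2·5.3·0.3322·0.9432 = 35.203 kPa
FS = 36.089 / 35.203 = 1.025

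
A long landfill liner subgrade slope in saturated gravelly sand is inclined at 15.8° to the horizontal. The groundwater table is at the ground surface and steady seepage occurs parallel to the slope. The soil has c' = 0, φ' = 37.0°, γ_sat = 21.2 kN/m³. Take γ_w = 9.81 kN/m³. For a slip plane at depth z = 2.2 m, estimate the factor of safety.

With seepage parallel to the slope and the water table at the surface, the effective normal stress on the slip plane uses the buoyant unit weight γ' = γ_sat − γ_w while the driving shear stress uses γ_sat:
FS = [c' + γ' z cos²β tanφ'] / [γ_sat z sinβ cosβ]
(For c' = 0 this reduces to FS = (γ'/γ_sat)·tanφ'/tanβ.)
γ' = 21.2 − 9.81 = 11.39 kN/m³
Numerator = 0.0 + 11.39·2.2·cos²15.8°·tan37.0° = 0.0 + 11.39·2.2·0.9259·0.7536 = 17.483 kPa
Denominator = 21.2·2.2·sin15.8°·cos15.8° = 21.2·2.2·0.2723·0.9622 = 12.219 kPa
FS = 17.483 / 12.219 = 1.431

FS = 1.43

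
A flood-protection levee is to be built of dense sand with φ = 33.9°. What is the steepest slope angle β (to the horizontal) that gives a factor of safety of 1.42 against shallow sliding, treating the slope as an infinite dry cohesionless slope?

β = 25.3°

For an infinite dry cohesionless slope FS = tanφ/tanβ, so tanβ = tanφ / FS.
tanβ = tan33.9° / 1.42 = 0.6720 / 1.42 = 0.4732
β = arctan(0.4732) = 25.32°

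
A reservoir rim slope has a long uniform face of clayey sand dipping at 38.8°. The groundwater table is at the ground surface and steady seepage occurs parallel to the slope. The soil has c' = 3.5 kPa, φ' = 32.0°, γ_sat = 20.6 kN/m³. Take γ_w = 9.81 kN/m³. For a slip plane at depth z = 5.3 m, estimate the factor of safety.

With seepage parallel to the slope and the water table at the surface, the effective normal stress on the slip plane uses the buoyant unit weight γ' = γ_sat − γ_w while the driving shear stress uses γ_sat:
FS = [c' + γ' z cos²β tanφ'] / [γ_sat z sinβ cosβ]
γ' = 20.6 − 9.81 = 10.79 kN/m³
Numerator = 3.5 + 10.79·5.3·cos²38.8°·tan32.0° = 3.5 + 10.79·5.3·0.6074·0.6249 = 25.204 kPa
Denominator = 20.6·5.3·sin38.8°·cos38.8° = 20.6·5.3·0.6266·0.7793 = 53.317 kPa
FS = 25.204 / 53.317 = 0.473

FS = 0.47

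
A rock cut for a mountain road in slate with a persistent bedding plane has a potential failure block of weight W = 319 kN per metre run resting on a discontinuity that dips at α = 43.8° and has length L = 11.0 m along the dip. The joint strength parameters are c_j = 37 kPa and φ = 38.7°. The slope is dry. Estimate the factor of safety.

FS = 2.68

Resolving the block weight along and normal to the plane and applying the Mohr–Coulomb strength on the joint:
N' = W cosα = 319·cos43.8° = 230.2 kN/m
Driving force T = W sinα = 319·sin43.8° = 220.8 kN/m
Resisting force R = c_j·L + N'·tanφ = 37·11.0 + 230.2·tan38.7° = 407.0 + 184.5 = 591.5 kN/m
FS = R / T = 591.5 / 220.8 = 2.679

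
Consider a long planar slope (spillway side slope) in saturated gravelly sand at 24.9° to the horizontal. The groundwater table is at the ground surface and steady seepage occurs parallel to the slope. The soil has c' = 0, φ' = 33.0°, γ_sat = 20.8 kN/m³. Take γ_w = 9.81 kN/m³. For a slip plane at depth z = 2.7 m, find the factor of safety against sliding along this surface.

FS = 0.74

With seepage parallel to the slope and the water table at the surface, the effective normal stress on the slip plane uses the buoyant unit weight γ' = γ_sat − γ_w while the driving shear stress uses γ_sat:
FS = [c' + γ' z cos²β tanφ'] / [γ_sat z sinβ cosβ]
(For c' = 0 this reduces to FS = (γ'/γ_sat)·tanφ'/tanβ.)
γ' = 20.8 − 9.81 = 10.99 kN/m³
Numerator = 0.0 + 10.99·2.7·cos²24.9°·tan33.0° = 0.0 + 10.99·2.7·0.8227·0.6494 = 15.854 kPa
Denominator = 20.8·2.7·sin24.9°·cos24.9° = 20.8·2.7·0.4210·0.9070 = 21.447 kPa
FS = 15.854 / 21.447 = 0.739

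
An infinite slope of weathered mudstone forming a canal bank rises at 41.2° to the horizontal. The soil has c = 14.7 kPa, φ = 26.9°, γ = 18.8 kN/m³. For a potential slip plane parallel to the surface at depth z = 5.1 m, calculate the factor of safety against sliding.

FS = 0.89

For an infinite slope with a slip plane parallel to the surface (no pore pressure): FS = [c + γz cos²β tanφ] / [γz sinβ cosβ].
γz = 18.8·5.1 = 95.88 kN/m²
Numerator = 14.7 + 95.88·cos²41.2°·tan26.9° = 14.7 + 95.88·0.5661·0.5073 = 42.238 kPa
Denominator = 95.88·sin41.2°·cos41.2° = 95.88·0.6587·0.7524 = 47.519 kPa
FS = 42.238 / 47.519 = 0.889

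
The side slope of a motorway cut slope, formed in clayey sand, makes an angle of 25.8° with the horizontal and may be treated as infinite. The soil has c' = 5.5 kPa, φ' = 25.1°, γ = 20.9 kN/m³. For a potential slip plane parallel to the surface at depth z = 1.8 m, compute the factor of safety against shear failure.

FS = 1.34

For an infinite slope with a slip plane parallel to the surface (no pore pressure): FS = [c' + γz cos²β tanφ'] / [γz sinβ cosβ].
γz = 20.9·1.8 = 37.62 kN/m²
Numerator = 5.5 + 37.62·cos²25.8°·tan25.1° = 5.5 + 37.62·0.8106·0.4684 = 19.784 kPa
Denominator = 37.62·sin25.8°·cos25.8° = 37.62·0.4352·0.9003 = 14.741 kPa
FS = 19.784 / 14.741 = 1.342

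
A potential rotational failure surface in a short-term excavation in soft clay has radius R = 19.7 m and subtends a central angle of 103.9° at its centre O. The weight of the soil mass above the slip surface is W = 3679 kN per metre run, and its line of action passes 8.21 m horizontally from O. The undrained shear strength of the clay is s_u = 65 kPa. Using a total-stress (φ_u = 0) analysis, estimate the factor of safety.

FS = 1.51

Taking moments about the centre O, the resisting moment is provided by the undrained shear strength acting along the arc:
Arc length L_a = R·θ = 19.7·(103.9°·π/180) = 19.7·1.8134 = 35.72 m
M_R = s_u·L_a·R = 65·35.72·19.7 = 45744.5 kN·m/m
M_D = W·d = 3679·8.21 = 30204.6 kN·m/m
FS = M_R / M_D = 45744.5 / 30204.6 = 1.514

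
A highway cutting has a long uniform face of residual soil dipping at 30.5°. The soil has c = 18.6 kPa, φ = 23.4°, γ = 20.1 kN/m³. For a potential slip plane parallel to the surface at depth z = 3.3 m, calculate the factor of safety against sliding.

For an infinite slope with a slip plane parallel to the surface (no pore pressure): FS = [c + γz cos²β tanφ] / [γz sinβ cosβ].
γz = 20.1·3.3 = 66.33 kN/m²
Numerator = 18.6 + 66.33·cos²30.5°·tan23.4° = 18.6 + 66.33·0.7424·0.4327 = 39.910 kPa
Denominator = 66.33·sin30.5°·cos30.5° = 66.33·0.5075·0.8616 = 29.007 kPa
FS = 39.910 / 29.007 = 1.376

FS = 1.38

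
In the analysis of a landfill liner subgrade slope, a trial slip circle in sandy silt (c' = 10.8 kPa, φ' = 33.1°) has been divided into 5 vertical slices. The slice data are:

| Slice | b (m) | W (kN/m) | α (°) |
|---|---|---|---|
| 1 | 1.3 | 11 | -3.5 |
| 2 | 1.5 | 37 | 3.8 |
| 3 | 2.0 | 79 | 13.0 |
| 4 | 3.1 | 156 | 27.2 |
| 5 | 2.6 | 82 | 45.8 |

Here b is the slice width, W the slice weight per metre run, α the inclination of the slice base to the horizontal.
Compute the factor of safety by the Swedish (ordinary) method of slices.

Ordinary method of slices: FS = Σ[c'·Δl_i + (W_i cosα_i)·tanφ'] / Σ W_i sinα_i, with Δl_i = b_i / cosα_i.
Slice 1: Δl = 1.3/cos(-3.5°) = 1.302 m; N'_1 = 11·cos(-3.5°) = 11.0; c'Δl = 14.07; W sinα = -0.7
Slice 2: Δl = 1.5/cos3.8° = 1.503 m; N'_2 = 37·cos3.8° = 36.9; c'Δl = 16.24; W sinα = 2.5
Slice 3: Δl = 2.0/cos13.0° = 2.053 m; N'_3 = 79·cos13.0° = 77.0; c'Δl = 22.17; W sinα = 17.8
Slice 4: Δl = 3.1/cos27.2° = 3.485 m; N'_4 = 156·cos27.2° = 138.7; c'Δl = 37.64; W sinα = 71.3
Slice 5: Δl = 2.6/cos45.8° = 3.729 m; N'_5 = 82·cos45.8° = 57.2; c'Δl = 40.28; W sinα = 58.8
Σc'Δl = 130.4 kN/m; ΣN' = 320.8 kN/m; ΣW sinα = 149.6 kN/m
Resisting = 130.4 + 320.8·tan33.1° = 130.4 + 209.1 = 339.5 kN/m
FS = 339.5 / 149.6 = 2.269

FS = 2.27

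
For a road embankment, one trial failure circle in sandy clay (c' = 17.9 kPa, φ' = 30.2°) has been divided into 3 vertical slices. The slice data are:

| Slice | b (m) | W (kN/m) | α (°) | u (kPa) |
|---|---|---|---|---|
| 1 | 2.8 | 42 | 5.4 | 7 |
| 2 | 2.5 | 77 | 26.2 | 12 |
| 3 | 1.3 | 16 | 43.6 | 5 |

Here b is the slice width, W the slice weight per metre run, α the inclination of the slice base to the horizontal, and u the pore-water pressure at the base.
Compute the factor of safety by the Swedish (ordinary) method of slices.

FS = 3.42

Ordinary method of slices: FS = Σ[c'·Δl_i + (W_i cosα_i − u_i·Δl_i)·tanφ'] / Σ W_i sinα_i, with Δl_i = b_i / cosα_i.
Slice 1: Δl = 2.8/cos5.4° = 2.812 m; N'_1 = 42·cos5.4° − 7·2.812 = 22.1; c'Δl = 50.34; W sinα = 4.0
Slice 2: Δl = 2.5/cos26.2° = 2.786 m; N'_2 = 77·cos26.2° − 12·2.786 = 35.7; c'Δl = 49.87; W sinα = 34.0
Slice 3: Δl = 1.3/cos43.6° = 1.795 m; N'_3 = 16·cos43.6° − 5·1.795 = 2.6; c'Δl = 32.13; W sinα = 11.0
Σc'Δl = 132.4 kN/m; ΣN' = 60.4 kN/m; ΣW sinα = 49.0 kN/m
Resisting = 132.4 + 60.4·tan30.2° = 132.4 + 35.1 = 167.5 kN/m
FS = 167.5 / 49.0 = 3.420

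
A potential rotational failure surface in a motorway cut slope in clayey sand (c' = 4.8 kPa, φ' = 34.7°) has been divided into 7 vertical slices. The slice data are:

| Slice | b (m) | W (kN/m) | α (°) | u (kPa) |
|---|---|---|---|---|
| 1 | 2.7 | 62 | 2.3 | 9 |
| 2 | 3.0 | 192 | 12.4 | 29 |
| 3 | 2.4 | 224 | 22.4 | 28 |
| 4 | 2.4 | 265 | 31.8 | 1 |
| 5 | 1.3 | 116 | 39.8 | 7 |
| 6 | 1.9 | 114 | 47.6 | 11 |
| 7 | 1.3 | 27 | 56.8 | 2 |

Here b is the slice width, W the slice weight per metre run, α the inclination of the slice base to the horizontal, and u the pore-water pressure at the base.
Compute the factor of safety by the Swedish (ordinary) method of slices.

FS = 1.16

Ordinary method of slices: FS = Σ[c'·Δl_i + (W_i cosα_i − u_i·Δl_i)·tanφ'] / Σ W_i sinα_i, with Δl_i = b_i / cosα_i.
Slice 1: Δl = 2.7/cos2.3° = 2.702 m; N'_1 = 62·cos2.3° − 9·2.702 = 37.6; c'Δl = 12.97; W sinα = 2.5
Slice 2: Δl = 3.0/cos12.4° = 3.072 m; N'_2 = 192·cos12.4° − 29·3.072 = 98.4; c'Δl = 14.74; W sinα = 41.2
Slice 3: Δl = 2.4/cos22.4° = 2.596 m; N'_3 = 224·cos22.4° − 28·2.596 = 134.4; c'Δl = 12.46; W sinα = 85.4
Slice 4: Δl = 2.4/cos31.8° = 2.824 m; N'_4 = 265·cos31.8° − 1·2.824 = 222.4; c'Δl = 13.55; W sinα = 139.6
Slice 5: Δl = 1.3/cos39.8° = 1.692 m; N'_5 = 116·cos39.8° − 7·1.692 = 77.3; c'Δl = 8.12; W sinα = 74.3
Slice 6: Δl = 1.9/cos47.6° = 2.818 m; N'_6 = 114·cos47.6° − 11·2.818 = 45.9; c'Δl = 13.53; W sinα = 84.2
Slice 7: Δl = 1.3/cos56.8° = 2.374 m; N'_7 = 27·cos56.8° − 2·2.374 = 10.0; c'Δl = 11.40; W sinα = 22.6
Σc'Δl = 86.8 kN/m; ΣN' = 626.1 kN/m; ΣW sinα = 449.7 kN/m
Resisting = 86.8 + 626.1·tan34.7° = 86.8 + 433.5 = 520.3 kN/m
FS = 520.3 / 449.7 = 1.157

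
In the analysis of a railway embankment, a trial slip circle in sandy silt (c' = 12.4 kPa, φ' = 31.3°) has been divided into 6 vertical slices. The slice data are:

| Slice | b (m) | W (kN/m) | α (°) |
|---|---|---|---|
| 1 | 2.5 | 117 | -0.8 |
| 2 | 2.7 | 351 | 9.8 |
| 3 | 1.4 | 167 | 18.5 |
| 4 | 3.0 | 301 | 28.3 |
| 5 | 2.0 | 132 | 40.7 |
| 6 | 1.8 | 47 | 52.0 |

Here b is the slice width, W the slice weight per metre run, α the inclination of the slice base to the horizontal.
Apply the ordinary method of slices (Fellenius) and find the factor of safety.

FS = 2.15

Ordinary method of slices: FS = Σ[c'·Δl_i + (W_i cosα_i)·tanφ'] / Σ W_i sinα_i, with Δl_i = b_i / cosα_i.
Slice 1: Δl = 2.5/cos(-0.8°) = 2.500 m; N'_1 = 117·cos(-0.8°) = 117.0; c'Δl = 31.00; W sinα = -1.6
Slice 2: Δl = 2.7/cos9.8° = 2.740 m; N'_2 = 351·cos9.8° = 345.9; c'Δl = 33.98; W sinα = 59.7
Slice 3: Δl = 1.4/cos18.5° = 1.476 m; N'_3 = 167·cos18.5° = 158.4; c'Δl = 18.31; W sinα = 53.0
Slice 4: Δl = 3.0/cos28.3° = 3.407 m; N'_4 = 301·cos28.3° = 265.0; c'Δl = 42.25; W sinα = 142.7
Slice 5: Δl = 2.0/cos40.7° = 2.638 m; N'_5 = 132·cos40.7° = 100.1; c'Δl = 32.71; W sinα = 86.1
Slice 6: Δl = 1.8/cos52.0° = 2.924 m; N'_6 = 47·cos52.0° = 28.9; c'Δl = 36.25; W sinα = 37.0
Σc'Δl = 194.5 kN/m; ΣN' = 1015.3 kN/m; ΣW sinα = 376.9 kN/m
Resisting = 194.5 + 1015.3·tan31.3° = 194.5 + 617.3 = 811.8 kN/m
FS = 811.8 / 376.9 = 2.154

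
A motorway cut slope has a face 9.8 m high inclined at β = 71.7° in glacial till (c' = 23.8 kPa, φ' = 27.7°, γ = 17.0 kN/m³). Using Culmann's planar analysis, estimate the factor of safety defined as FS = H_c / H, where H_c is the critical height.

FS = 1.71

H_c = (4c'/γ) · sinβ cosφ' / [1 − cos(β − φ')]
    = (4·23.8/17.0) · sin71.7°·cos27.7° / [1 − cos44.0°]
    = 5.600 · 0.8406 / 0.2807 = 16.77 m
FS = H_c / H = 16.77 / 9.8 = 1.712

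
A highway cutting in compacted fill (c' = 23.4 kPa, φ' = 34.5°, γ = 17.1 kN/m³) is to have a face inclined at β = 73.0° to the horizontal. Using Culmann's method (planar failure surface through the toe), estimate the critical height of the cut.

Culmann's analysis gives the critical failure plane at α_cr = (β + φ')/2 = (73.0 + 34.5)/2 = 53.8°, and the critical height
H_c = (4c'/γ) · sinβ cosφ' / [1 − cos(β − φ')]
    = (4·23.4/17.1) · sin73.0°·cos34.5° / [1 − cos(38.5°)]
    = 5.474 · 0.9563·0.8241 / [1 − 0.7826]
    = 5.474 · 0.7881 / 0.2174
    = 19.84 m

H_c = 19.84 m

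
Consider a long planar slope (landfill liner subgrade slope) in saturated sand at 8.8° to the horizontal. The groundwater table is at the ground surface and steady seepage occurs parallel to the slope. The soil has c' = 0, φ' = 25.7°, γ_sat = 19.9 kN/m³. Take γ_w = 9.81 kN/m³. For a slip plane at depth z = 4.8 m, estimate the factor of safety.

With seepage parallel to the slope and the water table at the surface, the effective normal stress on the slip plane uses the buoyant unit weight γ' = γ_sat − γ_w while the driving shear stress uses γ_sat:
FS = [c' + γ' z cos²β tanφ'] / [γ_sat z sinβ cosβ]
(For c' = 0 this reduces to FS = (γ'/γ_sat)·tanφ'/tanβ.)
γ' = 19.9 − 9.81 = 10.09 kN/m³
Numerator = 0.0 + 10.09·4.8·cos²8.8°·tan25.7° = 0.0 + 10.09·4.8·0.9766·0.4813 = 22.763 kPa
Denominator = 19.9·4.8·sin8.8°·cos8.8° = 19.9·4.8·0.1530·0.9882 = 14.441 kPa
FS = 22.763 / 14.441 = 1.576

FS = 1.58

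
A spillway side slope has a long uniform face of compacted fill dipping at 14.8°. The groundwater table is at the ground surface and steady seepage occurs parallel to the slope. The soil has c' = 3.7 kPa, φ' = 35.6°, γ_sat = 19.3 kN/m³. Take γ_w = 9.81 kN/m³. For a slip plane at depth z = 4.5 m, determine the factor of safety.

With seepage parallel to the slope and the water table at the surface, the effective normal stress on the slip plane uses the buoyant unit weight γ' = γ_sat − γ_w while the driving shear stress uses γ_sat:
FS = [c' + γ' z cos²β tanφ'] / [γ_sat z sinβ cosβ]
γ' = 19.3 − 9.81 = 9.49 kN/m³
Numerator = 3.7 + 9.49·4.5·cos²14.8°·tan35.6° = 3.7 + 9.49·4.5·0.9347·0.7159 = 32.279 kPa
Denominator = 19.3·4.5·sin14.8°·cos14.8° = 19.3·4.5·0.2554·0.9668 = 21.449 kPa
FS = 32.279 / 21.449 = 1.505

FS = 1.50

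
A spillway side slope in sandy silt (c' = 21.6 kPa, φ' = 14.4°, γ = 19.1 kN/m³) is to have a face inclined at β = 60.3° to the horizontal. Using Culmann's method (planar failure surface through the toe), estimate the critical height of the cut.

Culmann's analysis gives the critical failure plane at α_cr = (β + φ')/2 = (60.3 + 14.4)/2 = 37.4°, and the critical height
H_c = (4c'/γ) · sinβ cosφ' / [1 − cos(β − φ')]
    = (4·21.6/19.1) · sin60.3°·cos14.4° / [1 − cos(45.9°)]
    = 4.524 · 0.8686·0.9686 / [1 − 0.6959]
    = 4.524 · 0.8413 / 0.3041
    = 12.52 m

H_c = 12.52 m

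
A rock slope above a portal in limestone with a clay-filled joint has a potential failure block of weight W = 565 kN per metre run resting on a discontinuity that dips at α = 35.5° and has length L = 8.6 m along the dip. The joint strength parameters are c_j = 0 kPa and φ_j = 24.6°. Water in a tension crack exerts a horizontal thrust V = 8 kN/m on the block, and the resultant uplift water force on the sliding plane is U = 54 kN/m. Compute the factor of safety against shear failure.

Resolving the block weight along and normal to the plane and applying the Mohr–Coulomb strength on the joint:
N' = W cosα − U − V sinα = 565·cos35.5° − 54 − 8·sin35.5° = 401.3 kN/m
Driving force T = W sinα + V cosα = 565·sin35.5° + 8·cos35.5° = 334.6 kN/m
Resisting force R = c_j·L + N'·tanφ_j = 0·8.6 + 401.3·tan24.6° = 0.0 + 183.7 = 183.7 kN/m
FS = R / T = 183.7 / 334.6 = 0.549

FS = 0.55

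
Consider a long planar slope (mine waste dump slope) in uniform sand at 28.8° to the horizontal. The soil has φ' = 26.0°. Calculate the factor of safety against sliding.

FS = 0.89

For a dry cohesionless infinite slope the factor of safety is FS = tanφ' / tanβ.
FS = tan26.0° / tan28.8° = 0.4877 / 0.5498 = 0.887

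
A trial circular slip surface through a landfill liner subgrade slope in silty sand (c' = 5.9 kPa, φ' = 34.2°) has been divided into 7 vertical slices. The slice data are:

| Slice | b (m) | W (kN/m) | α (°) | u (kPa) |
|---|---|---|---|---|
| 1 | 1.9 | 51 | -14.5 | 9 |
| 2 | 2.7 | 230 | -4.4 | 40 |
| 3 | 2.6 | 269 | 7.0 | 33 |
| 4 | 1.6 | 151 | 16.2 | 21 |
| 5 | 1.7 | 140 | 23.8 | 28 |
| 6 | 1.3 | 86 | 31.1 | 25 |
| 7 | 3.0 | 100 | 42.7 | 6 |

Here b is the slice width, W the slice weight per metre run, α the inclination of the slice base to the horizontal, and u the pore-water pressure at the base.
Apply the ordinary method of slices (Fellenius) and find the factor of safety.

Ordinary method of slices: FS = Σ[c'·Δl_i + (W_i cosα_i − u_i·Δl_i)·tanφ'] / Σ W_i sinα_i, with Δl_i = b_i / cosα_i.
Slice 1: Δl = 1.9/cos(-14.5°) = 1.963 m; N'_1 = 51·cos(-14.5°) − 9·1.963 = 31.7; c'Δl = 11.58; W sinα = -12.8
Slice 2: Δl = 2.7/cos(-4.4°) = 2.708 m; N'_2 = 230·cos(-4.4°) − 40·2.708 = 121.0; c'Δl = 15.98; W sinα = -17.6
Slice 3: Δl = 2.6/cos7.0° = 2.620 m; N'_3 = 269·cos7.0° − 33·2.620 = 180.6; c'Δl = 15.46; W sinα = 32.8
Slice 4: Δl = 1.6/cos16.2° = 1.666 m; N'_4 = 151·cos16.2° − 21·1.666 = 110.0; c'Δl = 9.83; W sinα = 42.1
Slice 5: Δl = 1.7/cos23.8° = 1.858 m; N'_5 = 140·cos23.8° − 28·1.858 = 76.1; c'Δl = 10.96; W sinα = 56.5
Slice 6: Δl = 1.3/cos31.1° = 1.518 m; N'_6 = 86·cos31.1° − 25·1.518 = 35.7; c'Δl = 8.96; W sinα = 44.4
Slice 7: Δl = 3.0/cos42.7° = 4.082 m; N'_7 = 100·cos42.7° − 6·4.082 = 49.0; c'Δl = 24.08; W sinα = 67.8
Σc'Δl = 96.8 kN/m; ΣN' = 604.0 kN/m; ΣW sinα = 213.2 kN/m
Resisting = 96.8 + 604.0·tan34.2° = 96.8 + 410.5 = 507.3 kN/m
FS = 507.3 / 213.2 = 2.379

FS = 2.38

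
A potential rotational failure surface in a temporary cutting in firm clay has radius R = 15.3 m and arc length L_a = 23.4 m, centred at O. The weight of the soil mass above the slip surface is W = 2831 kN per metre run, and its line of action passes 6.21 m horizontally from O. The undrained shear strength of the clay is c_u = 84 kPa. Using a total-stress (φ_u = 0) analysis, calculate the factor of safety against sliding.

FS = 1.71

Taking moments about the centre O, the resisting moment is provided by the undrained shear strength acting along the arc:
M_R = c_u·L_a·R = 84·23.40·15.3 = 30073.7 kN·m/m
M_D = W·d = 2831·6.21 = 17580.5 kN·m/m
FS = M_R / M_D = 30073.7 / 17580.5 = 1.711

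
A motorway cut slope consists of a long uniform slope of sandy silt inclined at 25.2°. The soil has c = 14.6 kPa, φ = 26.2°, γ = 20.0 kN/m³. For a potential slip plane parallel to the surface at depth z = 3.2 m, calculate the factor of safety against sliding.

FS = 1.64

For an infinite slope with a slip plane parallel to the surface (no pore pressure): FS = [c + γz cos²β tanφ] / [γz sinβ cosβ].
γz = 20.0·3.2 = 64.00 kN/m²
Numerator = 14.6 + 64.00·cos²25.2°·tan26.2° = 14.6 + 64.00·0.8187·0.4921 = 40.383 kPa
Denominator = 64.00·sin25.2°·cos25.2° = 64.00·0.4258·0.9048 = 24.656 kPa
FS = 40.383 / 24.656 = 1.638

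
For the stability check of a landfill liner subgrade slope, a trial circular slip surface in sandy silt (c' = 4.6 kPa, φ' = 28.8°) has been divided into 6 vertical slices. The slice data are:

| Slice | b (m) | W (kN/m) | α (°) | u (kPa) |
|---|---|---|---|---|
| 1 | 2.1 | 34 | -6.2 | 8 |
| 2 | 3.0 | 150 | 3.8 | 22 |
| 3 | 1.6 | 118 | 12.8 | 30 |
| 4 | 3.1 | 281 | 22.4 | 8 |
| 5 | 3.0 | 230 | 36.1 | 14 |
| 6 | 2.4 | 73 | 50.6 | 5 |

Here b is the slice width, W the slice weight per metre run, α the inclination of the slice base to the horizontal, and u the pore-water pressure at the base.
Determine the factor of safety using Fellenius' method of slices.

Ordinary method of slices: FS = Σ[c'·Δl_i + (W_i cosα_i − u_i·Δl_i)·tanφ'] / Σ W_i sinα_i, with Δl_i = b_i / cosα_i.
Slice 1: Δl = 2.1/cos(-6.2°) = 2.112 m; N'_1 = 34·cos(-6.2°) − 8·2.112 = 16.9; c'Δl = 9.72; W sinα = -3.7
Slice 2: Δl = 3.0/cos3.8° = 3.007 m; N'_2 = 150·cos3.8° − 22·3.007 = 83.5; c'Δl = 13.83; W sinα = 9.9
Slice 3: Δl = 1.6/cos12.8° = 1.641 m; N'_3 = 118·cos12.8° − 30·1.641 = 65.8; c'Δl = 7.55; W sinα = 26.1
Slice 4: Δl = 3.1/cos22.4° = 3.353 m; N'_4 = 281·cos22.4° − 8·3.353 = 233.0; c'Δl = 15.42; W sinα = 107.1
Slice 5: Δl = 3.0/cos36.1° = 3.713 m; N'_5 = 230·cos36.1° − 14·3.713 = 133.9; c'Δl = 17.08; W sinα = 135.5
Slice 6: Δl = 2.4/cos50.6° = 3.781 m; N'_6 = 73·cos50.6° − 5·3.781 = 27.4; c'Δl = 17.39; W sinα = 56.4
Σc'Δl = 81.0 kN/m; ΣN' = 560.5 kN/m; ΣW sinα = 331.4 kN/m
Resisting = 81.0 + 560.5·tan28.8° = 81.0 + 308.2 = 389.1 kN/m
FS = 389.1 / 331.4 = 1.174

FS = 1.17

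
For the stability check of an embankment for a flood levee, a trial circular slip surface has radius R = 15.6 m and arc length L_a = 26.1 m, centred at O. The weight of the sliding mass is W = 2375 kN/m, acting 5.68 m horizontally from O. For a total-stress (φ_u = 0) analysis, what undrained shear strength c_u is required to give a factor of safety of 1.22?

c_u = 40.4 kPa

FS = c_u·L_a·R / (W·d), so c_u = FS·W·d / (L_a·R).
c_u = 1.22·2375·5.68 / (26.10·15.6) = 16457.8 / 407.16 = 40.42 kPa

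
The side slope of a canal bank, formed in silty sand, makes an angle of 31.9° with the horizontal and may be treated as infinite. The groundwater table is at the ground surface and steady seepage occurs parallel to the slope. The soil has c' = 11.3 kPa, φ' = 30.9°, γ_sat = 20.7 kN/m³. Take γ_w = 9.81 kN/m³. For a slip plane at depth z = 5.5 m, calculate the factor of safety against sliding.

With seepage parallel to the slope and the water table at the surface, the effective normal stress on the slip plane uses the buoyant unit weight γ' = γ_sat − γ_w while the driving shear stress uses γ_sat:
FS = [c' + γ' z cos²β tanφ'] / [γ_sat z sinβ cosβ]
γ' = 20.7 − 9.81 = 10.89 kN/m³
Numerator = 11.3 + 10.89·5.5·cos²31.9°·tan30.9° = 11.3 + 10.89·5.5·0.7208·0.5985 = 37.136 kPa
Denominator = 20.7·5.5·sin31.9°·cos31.9° = 20.7·5.5·0.5284·0.8490 = 51.076 kPa
FS = 37.136 / 51.076 = 0.727

FS = 0.73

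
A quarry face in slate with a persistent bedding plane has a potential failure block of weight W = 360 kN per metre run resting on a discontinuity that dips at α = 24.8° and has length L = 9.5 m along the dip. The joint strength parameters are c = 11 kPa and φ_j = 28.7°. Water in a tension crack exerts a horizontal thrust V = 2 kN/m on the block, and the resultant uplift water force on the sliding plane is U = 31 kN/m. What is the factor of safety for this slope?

Resolving the block weight along and normal to the plane and applying the Mohr–Coulomb strength on the joint:
N' = W cosα − U − V sinα = 360·cos24.8° − 31 − 2·sin24.8° = 295.0 kN/m
Driving force T = W sinα + V cosα = 360·sin24.8° + 2·cos24.8° = 152.8 kN/m
Resisting force R = c·L + N'·tanφ_j = 11·9.5 + 295.0·tan28.7° = 104.5 + 161.5 = 266.0 kN/m
FS = R / T = 266.0 / 152.8 = 1.741

FS = 1.74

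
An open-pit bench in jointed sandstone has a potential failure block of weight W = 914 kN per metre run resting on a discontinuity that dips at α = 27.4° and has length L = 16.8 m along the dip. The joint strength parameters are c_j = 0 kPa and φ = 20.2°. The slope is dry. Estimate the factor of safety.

FS = 0.71

Resolving the block weight along and normal to the plane and applying the Mohr–Coulomb strength on the joint:
N' = W cosα = 914·cos27.4° = 811.5 kN/m
Driving force T = W sinα = 914·sin27.4° = 420.6 kN/m
Resisting force R = c_j·L + N'·tanφ = 0·16.8 + 811.5·tan20.2° = 0.0 + 298.6 = 298.6 kN/m
FS = R / T = 298.6 / 420.6 = 0.710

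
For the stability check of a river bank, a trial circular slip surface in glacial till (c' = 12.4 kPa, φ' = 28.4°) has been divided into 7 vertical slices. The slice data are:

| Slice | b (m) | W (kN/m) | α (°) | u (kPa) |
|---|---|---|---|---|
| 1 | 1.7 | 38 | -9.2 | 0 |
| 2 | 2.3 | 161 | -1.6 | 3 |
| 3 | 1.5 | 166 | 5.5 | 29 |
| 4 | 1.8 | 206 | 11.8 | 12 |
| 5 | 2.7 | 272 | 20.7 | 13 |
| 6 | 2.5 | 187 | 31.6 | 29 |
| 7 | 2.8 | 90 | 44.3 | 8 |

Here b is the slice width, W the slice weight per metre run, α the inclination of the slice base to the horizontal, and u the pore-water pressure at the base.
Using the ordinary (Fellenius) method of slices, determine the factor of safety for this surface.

FS = 2.15

Ordinary method of slices: FS = Σ[c'·Δl_i + (W_i cosα_i − u_i·Δl_i)·tanφ'] / Σ W_i sinα_i, with Δl_i = b_i / cosα_i.
Slice 1: Δl = 1.7/cos(-9.2°) = 1.722 m; N'_1 = 38·cos(-9.2°) − 0·1.722 = 37.5; c'Δl = 21.35; W sinα = -6.1
Slice 2: Δl = 2.3/cos(-1.6°) = 2.301 m; N'_2 = 161·cos(-1.6°) − 3·2.301 = 154.0; c'Δl = 28.53; W sinα = -4.5
Slice 3: Δl = 1.5/cos5.5° = 1.507 m; N'_3 = 166·cos5.5° − 29·1.507 = 121.5; c'Δl = 18.69; W sinα = 15.9
Slice 4: Δl = 1.8/cos11.8° = 1.839 m; N'_4 = 206·cos11.8° − 12·1.839 = 179.6; c'Δl = 22.80; W sinα = 42.1
Slice 5: Δl = 2.7/cos20.7° = 2.886 m; N'_5 = 272·cos20.7° − 13·2.886 = 216.9; c'Δl = 35.79; W sinα = 96.1
Slice 6: Δl = 2.5/cos31.6° = 2.935 m; N'_6 = 187·cos31.6° − 29·2.935 = 74.2; c'Δl = 36.40; W sinα = 98.0
Slice 7: Δl = 2.8/cos44.3° = 3.912 m; N'_7 = 90·cos44.3° − 8·3.912 = 33.1; c'Δl = 48.51; W sinα = 62.9
Σc'Δl = 212.1 kN/m; ΣN' = 816.8 kN/m; ΣW sinα = 304.5 kN/m
Resisting = 212.1 + 816.8·tan28.4° = 212.1 + 441.7 = 653.7 kN/m
FS = 653.7 / 304.5 = 2.147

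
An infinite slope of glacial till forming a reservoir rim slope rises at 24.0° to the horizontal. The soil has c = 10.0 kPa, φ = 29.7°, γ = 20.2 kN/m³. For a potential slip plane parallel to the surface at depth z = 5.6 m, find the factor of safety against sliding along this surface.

FS = 1.52

For an infinite slope with a slip plane parallel to the surface (no pore pressure): FS = [c + γz cos²β tanφ] / [γz sinβ cosβ].
γz = 20.2·5.6 = 113.12 kN/m²
Numerator = 10.0 + 113.12·cos²24.0°·tan29.7° = 10.0 + 113.12·0.8346·0.5704 = 63.848 kPa
Denominator = 113.12·sin24.0°·cos24.0° = 113.12·0.4067·0.9135 = 42.032 kPa
FS = 63.848 / 42.032 = 1.519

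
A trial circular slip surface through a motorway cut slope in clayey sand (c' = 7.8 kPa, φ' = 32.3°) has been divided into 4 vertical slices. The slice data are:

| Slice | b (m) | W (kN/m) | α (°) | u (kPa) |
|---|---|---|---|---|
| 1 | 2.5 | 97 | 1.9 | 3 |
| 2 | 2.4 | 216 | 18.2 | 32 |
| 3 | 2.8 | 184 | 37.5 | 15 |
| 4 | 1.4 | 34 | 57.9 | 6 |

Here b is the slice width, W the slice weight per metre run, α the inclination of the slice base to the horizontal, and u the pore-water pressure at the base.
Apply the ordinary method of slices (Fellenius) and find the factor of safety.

Ordinary method of slices: FS = Σ[c'·Δl_i + (W_i cosα_i − u_i·Δl_i)·tanφ'] / Σ W_i sinα_i, with Δl_i = b_i / cosα_i.
Slice 1: Δl = 2.5/cos1.9° = 2.501 m; N'_1 = 97·cos1.9° − 3·2.501 = 89.4; c'Δl = 19.51; W sinα = 3.2
Slice 2: Δl = 2.4/cos18.2° = 2.526 m; N'_2 = 216·cos18.2° − 32·2.526 = 124.3; c'Δl = 19.71; W sinα = 67.5
Slice 3: Δl = 2.8/cos37.5° = 3.529 m; N'_3 = 184·cos37.5° − 15·3.529 = 93.0; c'Δl = 27.53; W sinα = 112.0
Slice 4: Δl = 1.4/cos57.9° = 2.635 m; N'_4 = 34·cos57.9° − 6·2.635 = 2.3; c'Δl = 20.55; W sinα = 28.8
Σc'Δl = 87.3 kN/m; ΣN' = 309.1 kN/m; ΣW sinα = 211.5 kN/m
Resisting = 87.3 + 309.1·tan32.3° = 87.3 + 195.4 = 282.7 kN/m
FS = 282.7 / 211.5 = 1.337

FS = 1.34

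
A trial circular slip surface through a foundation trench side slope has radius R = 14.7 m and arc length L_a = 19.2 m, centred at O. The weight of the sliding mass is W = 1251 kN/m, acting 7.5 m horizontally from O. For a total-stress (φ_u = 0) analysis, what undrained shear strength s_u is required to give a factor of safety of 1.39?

s_u = 46.2 kPa

FS = s_u·L_a·R / (W·d), so s_u = FS·W·d / (L_a·R).
s_u = 1.39·1251·7.5 / (19.20·14.7) = 13041.7 / 282.24 = 46.21 kPa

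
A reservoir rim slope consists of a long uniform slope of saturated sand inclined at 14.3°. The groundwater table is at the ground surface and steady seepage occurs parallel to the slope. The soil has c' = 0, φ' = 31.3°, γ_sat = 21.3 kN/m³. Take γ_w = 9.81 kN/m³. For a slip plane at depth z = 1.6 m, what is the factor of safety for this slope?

FS = 1.29

With seepage parallel to the slope and the water table at the surface, the effective normal stress on the slip plane uses the buoyant unit weight γ' = γ_sat − γ_w while the driving shear stress uses γ_sat:
FS = [c' + γ' z cos²β tanφ'] / [γ_sat z sinβ cosβ]
(For c' = 0 this reduces to FS = (γ'/γ_sat)·tanφ'/tanβ.)
γ' = 21.3 − 9.81 = 11.49 kN/m³
Numerator = 0.0 + 11.49·1.6·cos²14.3°·tan31.3° = 0.0 + 11.49·1.6·0.9390·0.6080 = 10.496 kPa
Denominator = 21.3·1.6·sin14.3°·cos14.3° = 21.3·1.6·0.2470·0.9690 = 8.157 kPa
FS = 10.496 / 8.157 = 1.287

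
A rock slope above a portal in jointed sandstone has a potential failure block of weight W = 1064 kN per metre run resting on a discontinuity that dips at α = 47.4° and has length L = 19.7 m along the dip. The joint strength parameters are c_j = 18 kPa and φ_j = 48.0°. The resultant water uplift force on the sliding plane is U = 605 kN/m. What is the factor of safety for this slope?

FS = 0.62

Resolving the block weight along and normal to the plane and applying the Mohr–Coulomb strength on the joint:
N' = W cosα − U = 1064·cos47.4° − 605 = 115.2 kN/m
Driving force T = W sinα = 1064·sin47.4° = 783.2 kN/m
Resisting force R = c_j·L + N'·tanφ_j = 18·19.7 + 115.2·tan48.0° = 354.6 + 127.9 = 482.5 kN/m
FS = R / T = 482.5 / 783.2 = 0.616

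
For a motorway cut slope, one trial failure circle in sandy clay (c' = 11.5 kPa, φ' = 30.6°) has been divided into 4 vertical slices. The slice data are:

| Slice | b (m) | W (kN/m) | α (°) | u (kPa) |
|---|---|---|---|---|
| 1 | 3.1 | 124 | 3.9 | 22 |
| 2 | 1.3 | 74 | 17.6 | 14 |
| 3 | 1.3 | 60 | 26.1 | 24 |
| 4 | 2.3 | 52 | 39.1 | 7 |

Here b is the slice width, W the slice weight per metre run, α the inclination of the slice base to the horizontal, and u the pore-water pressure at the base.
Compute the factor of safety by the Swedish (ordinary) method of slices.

FS = 2.09

Ordinary method of slices: FS = Σ[c'·Δl_i + (W_i cosα_i − u_i·Δl_i)·tanφ'] / Σ W_i sinα_i, with Δl_i = b_i / cosα_i.
Slice 1: Δl = 3.1/cos3.9° = 3.107 m; N'_1 = 124·cos3.9° − 22·3.107 = 55.4; c'Δl = 35.73; W sinα = 8.4
Slice 2: Δl = 1.3/cos17.6° = 1.364 m; N'_2 = 74·cos17.6° − 14·1.364 = 51.4; c'Δl = 15.68; W sinα = 22.4
Slice 3: Δl = 1.3/cos26.1° = 1.448 m; N'_3 = 60·cos26.1° − 24·1.448 = 19.1; c'Δl = 16.65; W sinα = 26.4
Slice 4: Δl = 2.3/cos39.1° = 2.964 m; N'_4 = 52·cos39.1° − 7·2.964 = 19.6; c'Δl = 34.08; W sinα = 32.8
Σc'Δl = 102.1 kN/m; ΣN' = 145.5 kN/m; ΣW sinα = 90.0 kN/m
Resisting = 102.1 + 145.5·tan30.6° = 102.1 + 86.1 = 188.2 kN/m
FS = 188.2 / 90.0 = 2.091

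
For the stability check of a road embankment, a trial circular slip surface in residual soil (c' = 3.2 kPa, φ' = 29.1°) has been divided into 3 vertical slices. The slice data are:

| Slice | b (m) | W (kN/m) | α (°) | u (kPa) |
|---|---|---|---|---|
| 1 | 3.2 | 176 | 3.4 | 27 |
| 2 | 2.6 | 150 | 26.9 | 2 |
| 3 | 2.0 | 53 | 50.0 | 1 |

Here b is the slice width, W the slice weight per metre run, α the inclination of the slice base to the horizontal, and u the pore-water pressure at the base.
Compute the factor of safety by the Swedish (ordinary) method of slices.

Ordinary method of slices: FS = Σ[c'·Δl_i + (W_i cosα_i − u_i·Δl_i)·tanφ'] / Σ W_i sinα_i, with Δl_i = b_i / cosα_i.
Slice 1: Δl = 3.2/cos3.4° = 3.206 m; N'_1 = 176·cos3.4° − 27·3.206 = 89.1; c'Δl = 10.26; W sinα = 10.4
Slice 2: Δl = 2.6/cos26.9° = 2.915 m; N'_2 = 150·cos26.9° − 2·2.915 = 127.9; c'Δl = 9.33; W sinα = 67.9
Slice 3: Δl = 2.0/cos50.0° = 3.111 m; N'_3 = 53·cos50.0° − 1·3.111 = 31.0; c'Δl = 9.96; W sinα = 40.6
Σc'Δl = 29.5 kN/m; ΣN' = 248.0 kN/m; ΣW sinα = 118.9 kN/m
Resisting = 29.5 + 248.0·tan29.1° = 29.5 + 138.1 = 167.6 kN/m
FS = 167.6 / 118.9 = 1.410

FS = 1.41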